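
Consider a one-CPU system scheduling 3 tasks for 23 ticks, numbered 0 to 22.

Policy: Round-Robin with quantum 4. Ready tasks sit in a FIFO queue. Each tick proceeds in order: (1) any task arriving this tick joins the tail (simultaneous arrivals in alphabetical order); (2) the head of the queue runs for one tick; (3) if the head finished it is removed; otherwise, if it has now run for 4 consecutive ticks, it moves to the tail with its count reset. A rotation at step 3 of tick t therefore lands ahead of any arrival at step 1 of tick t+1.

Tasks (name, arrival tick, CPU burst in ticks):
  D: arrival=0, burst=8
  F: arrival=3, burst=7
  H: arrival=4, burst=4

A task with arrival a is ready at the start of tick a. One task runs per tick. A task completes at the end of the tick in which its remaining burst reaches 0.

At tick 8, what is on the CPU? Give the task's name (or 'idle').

running at tick 8 = D

t=0: queue=[D] q_used=0 → run D
t=1: queue=[D] q_used=1 → run D
t=2: queue=[D] q_used=2 → run D
t=3: queue=[D,F] q_used=3 → run D
t=4: queue=[F,D,H] q_used=0 → run F
t=5: queue=[F,D,H] q_used=1 → run F
t=6: queue=[F,D,H] q_used=2 → run F
t=7: queue=[F,D,H] q_used=3 → run F
t=8: queue=[D,H,F] q_used=0 → run D
t=9: queue=[D,H,F] q_used=1 → run D
t=10: queue=[D,H,F] q_used=2 → run D
t=11: queue=[D,H,F] q_used=3 → run D
t=12: queue=[H,F] q_used=0 → run H
t=13: queue=[H,F] q_used=1 → run H
t=14: queue=[H,F] q_used=2 → run H
t=15: queue=[H,F] q_used=3 → run H
t=16: queue=[F] q_used=0 → run F
t=17: queue=[F] q_used=1 → run F
t=18: queue=[F] q_used=2 → run F
t=19: (idle)
t=20: (idle)
t=21: (idle)
t=22: (idle)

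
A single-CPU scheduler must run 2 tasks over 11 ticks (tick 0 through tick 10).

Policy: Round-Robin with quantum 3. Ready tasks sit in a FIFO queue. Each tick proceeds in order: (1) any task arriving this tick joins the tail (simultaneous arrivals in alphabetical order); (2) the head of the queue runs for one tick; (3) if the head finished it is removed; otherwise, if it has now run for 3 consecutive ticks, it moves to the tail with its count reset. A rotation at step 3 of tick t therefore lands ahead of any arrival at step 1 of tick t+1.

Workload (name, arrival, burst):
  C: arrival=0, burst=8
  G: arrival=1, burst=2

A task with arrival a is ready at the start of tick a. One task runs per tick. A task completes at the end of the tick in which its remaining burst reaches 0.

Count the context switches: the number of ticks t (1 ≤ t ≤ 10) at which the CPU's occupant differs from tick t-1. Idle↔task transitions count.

t=0: queue=[C] q_used=0 → run C
t=1: queue=[C,G] q_used=1 → run C
t=2: queue=[C,G] q_used=2 → run C
t=3: queue=[G,C] q_used=0 → run G
t=4: queue=[G,C] q_used=1 → run G
t=5: queue=[C] q_used=0 → run C
t=6: queue=[C] q_used=1 → run C
t=7: queue=[C] q_used=2 → run C
t=8: queue=[C] q_used=0 → run C
t=9: queue=[C] q_used=1 → run C
t=10: (idle)

context switches = 3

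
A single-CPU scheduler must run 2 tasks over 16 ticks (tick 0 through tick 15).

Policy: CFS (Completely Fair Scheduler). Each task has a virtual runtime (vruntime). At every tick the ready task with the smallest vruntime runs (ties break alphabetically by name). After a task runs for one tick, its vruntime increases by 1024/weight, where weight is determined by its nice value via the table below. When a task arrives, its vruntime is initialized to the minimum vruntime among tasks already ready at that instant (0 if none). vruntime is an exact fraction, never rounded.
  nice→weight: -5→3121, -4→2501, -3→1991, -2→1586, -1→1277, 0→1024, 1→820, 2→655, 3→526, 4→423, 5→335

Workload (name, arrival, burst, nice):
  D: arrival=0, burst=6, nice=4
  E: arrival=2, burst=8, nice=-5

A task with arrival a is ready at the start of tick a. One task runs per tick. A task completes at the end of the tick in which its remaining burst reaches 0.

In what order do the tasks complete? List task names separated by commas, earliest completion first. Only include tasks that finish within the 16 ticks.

t=0: vr[D=0] → run D
t=1: vr[D=1024/423] → run D
t=2: vr[D=2048/423 E=2048/423] → run D
t=3: vr[D=1024/141 E=2048/423] → run E
t=4: vr[D=1024/141 E=6824960/1320183] → run E
t=5: vr[D=1024/141 E=7258112/1320183] → run E
t=6: vr[D=1024/141 E=7691264/1320183] → run E
t=7: vr[D=1024/141 E=8124416/1320183] → run E
t=8: vr[D=1024/141 E=8557568/1320183] → run E
t=9: vr[D=1024/141 E=8990720/1320183] → run E
t=10: vr[D=1024/141 E=9423872/1320183] → run E
t=11: vr[D=1024/141] → run D
t=12: vr[D=4096/423] → run D
t=13: vr[D=5120/423] → run D
t=14: (idle)
t=15: (idle)

completion order = E, D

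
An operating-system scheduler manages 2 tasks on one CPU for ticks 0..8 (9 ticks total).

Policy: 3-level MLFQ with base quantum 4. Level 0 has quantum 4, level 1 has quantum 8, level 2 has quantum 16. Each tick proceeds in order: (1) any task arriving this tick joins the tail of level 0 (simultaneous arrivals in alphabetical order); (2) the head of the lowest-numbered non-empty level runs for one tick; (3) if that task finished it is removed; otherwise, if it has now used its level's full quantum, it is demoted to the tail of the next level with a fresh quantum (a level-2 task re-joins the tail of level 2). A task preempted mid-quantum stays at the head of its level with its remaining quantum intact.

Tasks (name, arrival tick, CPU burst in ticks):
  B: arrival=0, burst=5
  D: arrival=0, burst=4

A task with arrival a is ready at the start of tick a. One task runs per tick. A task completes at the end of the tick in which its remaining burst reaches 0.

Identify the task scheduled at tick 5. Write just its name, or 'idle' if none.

t=0: L0/L1/L2 = BD/-/- → run B
t=1: L0/L1/L2 = BD/-/- → run B
t=2: L0/L1/L2 = BD/-/- → run B
t=3: L0/L1/L2 = BD/-/- → run B
t=4: L0/L1/L2 = D/B/- → run D
t=5: L0/L1/L2 = D/B/- → run D
t=6: L0/L1/L2 = D/B/- → run D
t=7: L0/L1/L2 = D/B/- → run D
t=8: L0/L1/L2 = -/B/- → run B

running at tick 5 = D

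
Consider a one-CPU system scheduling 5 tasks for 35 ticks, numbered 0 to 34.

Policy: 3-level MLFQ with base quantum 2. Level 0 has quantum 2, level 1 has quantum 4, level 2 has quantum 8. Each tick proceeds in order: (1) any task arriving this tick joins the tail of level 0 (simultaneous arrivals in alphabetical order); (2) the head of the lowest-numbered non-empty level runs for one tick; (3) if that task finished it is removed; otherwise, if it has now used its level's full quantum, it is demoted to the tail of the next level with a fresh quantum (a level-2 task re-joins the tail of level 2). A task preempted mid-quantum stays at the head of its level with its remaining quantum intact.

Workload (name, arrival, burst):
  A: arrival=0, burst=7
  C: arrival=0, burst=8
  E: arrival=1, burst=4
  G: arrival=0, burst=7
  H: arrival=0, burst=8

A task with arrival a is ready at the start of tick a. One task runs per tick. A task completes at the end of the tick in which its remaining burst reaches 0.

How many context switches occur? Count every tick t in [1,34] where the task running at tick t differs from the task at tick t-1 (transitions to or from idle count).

context switches = 14

t=0: L0/L1/L2 = ACGH/-/- → run A
t=1: L0/L1/L2 = ACGHE/-/- → run A
t=2: L0/L1/L2 = CGHE/A/- → run C
t=3: L0/L1/L2 = CGHE/A/- → run C
t=4: L0/L1/L2 = GHE/AC/- → run G
t=5: L0/L1/L2 = GHE/AC/- → run G
t=6: L0/L1/L2 = HE/ACG/- → run H
t=7: L0/L1/L2 = HE/ACG/- → run H
t=8: L0/L1/L2 = E/ACGH/- → run E
t=9: L0/L1/L2 = E/ACGH/- → run E
t=10: L0/L1/L2 = -/ACGHE/- → run A
t=11: L0/L1/L2 = -/ACGHE/- → run A
t=12: L0/L1/L2 = -/ACGHE/- → run A
t=13: L0/L1/L2 = -/ACGHE/- → run A
t=14: L0/L1/L2 = -/CGHE/A → run C
t=15: L0/L1/L2 = -/CGHE/A → run C
t=16: L0/L1/L2 = -/CGHE/A → run C
t=17: L0/L1/L2 = -/CGHE/A → run C
t=18: L0/L1/L2 = -/GHE/AC → run G
t=19: L0/L1/L2 = -/GHE/AC → run G
t=20: L0/L1/L2 = -/GHE/AC → run G
t=21: L0/L1/L2 = -/GHE/AC → run G
t=22: L0/L1/L2 = -/HE/ACG → run H
t=23: L0/L1/L2 = -/HE/ACG → run H
t=24: L0/L1/L2 = -/HE/ACG → run H
t=25: L0/L1/L2 = -/HE/ACG → run H
t=26: L0/L1/L2 = -/E/ACGH → run E
t=27: L0/L1/L2 = -/E/ACGH → run E
t=28: L0/L1/L2 = -/-/ACGH → run A
t=29: L0/L1/L2 = -/-/CGH → run C
t=30: L0/L1/L2 = -/-/CGH → run C
t=31: L0/L1/L2 = -/-/GH → run G
t=32: L0/L1/L2 = -/-/H → run H
t=33: L0/L1/L2 = -/-/H → run H
t=34: (idle)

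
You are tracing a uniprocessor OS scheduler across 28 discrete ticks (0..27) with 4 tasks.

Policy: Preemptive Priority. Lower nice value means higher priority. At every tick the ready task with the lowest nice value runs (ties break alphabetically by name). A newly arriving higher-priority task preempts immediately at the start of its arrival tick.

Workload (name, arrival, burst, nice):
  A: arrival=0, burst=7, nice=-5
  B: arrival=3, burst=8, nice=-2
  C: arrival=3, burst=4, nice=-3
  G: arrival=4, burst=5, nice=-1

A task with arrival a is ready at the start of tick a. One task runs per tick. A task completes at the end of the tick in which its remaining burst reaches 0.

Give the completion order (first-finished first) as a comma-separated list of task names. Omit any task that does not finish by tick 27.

completion order = A, C, B, G

t=0: ready={A} → run A
t=1: ready={A} → run A
t=2: ready={A} → run A
t=3: ready={A,B,C} → run A
t=4: ready={A,B,C,G} → run A
t=5: ready={A,B,C,G} → run A
t=6: ready={A,B,C,G} → run A
t=7: ready={B,C,G} → run C
t=8: ready={B,C,G} → run C
t=9: ready={B,C,G} → run C
t=10: ready={B,C,G} → run C
t=11: ready={B,G} → run B
t=12: ready={B,G} → run B
t=13: ready={B,G} → run B
t=14: ready={B,G} → run B
t=15: ready={B,G} → run B
t=16: ready={B,G} → run B
t=17: ready={B,G} → run B
t=18: ready={B,G} → run B
t=19: ready={G} → run G
t=20: ready={G} → run G
t=21: ready={G} → run G
t=22: ready={G} → run G
t=23: ready={G} → run G
t=24: (idle)
t=25: (idle)
t=26: (idle)
t=27: (idle)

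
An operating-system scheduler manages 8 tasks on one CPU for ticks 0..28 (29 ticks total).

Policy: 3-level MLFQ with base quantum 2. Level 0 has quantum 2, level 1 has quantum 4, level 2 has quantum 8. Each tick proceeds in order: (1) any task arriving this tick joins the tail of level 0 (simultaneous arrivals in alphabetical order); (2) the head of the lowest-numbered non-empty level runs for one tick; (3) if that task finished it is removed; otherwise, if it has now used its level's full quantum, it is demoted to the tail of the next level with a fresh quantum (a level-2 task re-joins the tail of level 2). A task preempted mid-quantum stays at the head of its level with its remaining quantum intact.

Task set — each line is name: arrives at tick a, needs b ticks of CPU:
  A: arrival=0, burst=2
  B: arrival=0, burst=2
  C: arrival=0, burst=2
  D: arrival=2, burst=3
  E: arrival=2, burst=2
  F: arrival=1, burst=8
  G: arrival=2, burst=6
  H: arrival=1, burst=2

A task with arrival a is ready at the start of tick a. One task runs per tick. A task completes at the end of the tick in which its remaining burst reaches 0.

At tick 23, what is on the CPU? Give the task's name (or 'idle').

t=0: L0/L1/L2 = ABC/-/- → run A
t=1: L0/L1/L2 = ABCFH/-/- → run A
t=2: L0/L1/L2 = BCFHDEG/-/- → run B
t=3: L0/L1/L2 = BCFHDEG/-/- → run B
t=4: L0/L1/L2 = CFHDEG/-/- → run C
t=5: L0/L1/L2 = CFHDEG/-/- → run C
t=6: L0/L1/L2 = FHDEG/-/- → run F
t=7: L0/L1/L2 = FHDEG/-/- → run F
t=8: L0/L1/L2 = HDEG/F/- → run H
t=9: L0/L1/L2 = HDEG/F/- → run H
t=10: L0/L1/L2 = DEG/F/- → run D
t=11: L0/L1/L2 = DEG/F/- → run D
t=12: L0/L1/L2 = EG/FD/- → run E
t=13: L0/L1/L2 = EG/FD/- → run E
t=14: L0/L1/L2 = G/FD/- → run G
t=15: L0/L1/L2 = G/FD/- → run G
t=16: L0/L1/L2 = -/FDG/- → run F
t=17: L0/L1/L2 = -/FDG/- → run F
t=18: L0/L1/L2 = -/FDG/- → run F
t=19: L0/L1/L2 = -/FDG/- → run F
t=20: L0/L1/L2 = -/DG/F → run D
t=21: L0/L1/L2 = -/G/F → run G
t=22: L0/L1/L2 = -/G/F → run G
t=23: L0/L1/L2 = -/G/F → run G
t=24: L0/L1/L2 = -/G/F → run G
t=25: L0/L1/L2 = -/-/F → run F
t=26: L0/L1/L2 = -/-/F → run F
t=27: (idle)
t=28: (idle)

running at tick 23 = G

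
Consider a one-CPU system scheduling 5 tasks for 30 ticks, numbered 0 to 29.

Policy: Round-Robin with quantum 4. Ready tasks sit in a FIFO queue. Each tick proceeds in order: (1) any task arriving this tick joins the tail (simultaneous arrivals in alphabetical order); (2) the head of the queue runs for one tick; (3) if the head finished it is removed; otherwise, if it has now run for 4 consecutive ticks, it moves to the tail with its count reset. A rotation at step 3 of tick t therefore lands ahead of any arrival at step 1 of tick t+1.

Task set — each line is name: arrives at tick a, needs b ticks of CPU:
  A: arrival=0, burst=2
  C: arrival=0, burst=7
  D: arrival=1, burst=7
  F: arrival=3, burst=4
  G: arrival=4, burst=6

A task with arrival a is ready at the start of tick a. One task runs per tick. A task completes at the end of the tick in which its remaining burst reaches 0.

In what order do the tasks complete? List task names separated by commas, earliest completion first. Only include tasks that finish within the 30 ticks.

completion order = A, F, C, D, G

t=0: queue=[A,C] q_used=0 → run A
t=1: queue=[A,C,D] q_used=1 → run A
t=2: queue=[C,D] q_used=0 → run C
t=3: queue=[C,D,F] q_used=1 → run C
t=4: queue=[C,D,F,G] q_used=2 → run C
t=5: queue=[C,D,F,G] q_used=3 → run C
t=6: queue=[D,F,G,C] q_used=0 → run D
t=7: queue=[D,F,G,C] q_used=1 → run D
t=8: queue=[D,F,G,C] q_used=2 → run D
t=9: queue=[D,F,G,C] q_used=3 → run D
t=10: queue=[F,G,C,D] q_used=0 → run F
t=11: queue=[F,G,C,D] q_used=1 → run F
t=12: queue=[F,G,C,D] q_used=2 → run F
t=13: queue=[F,G,C,D] q_used=3 → run F
t=14: queue=[G,C,D] q_used=0 → run G
t=15: queue=[G,C,D] q_used=1 → run G
t=16: queue=[G,C,D] q_used=2 → run G
t=17: queue=[G,C,D] q_used=3 → run G
t=18: queue=[C,D,G] q_used=0 → run C
t=19: queue=[C,D,G] q_used=1 → run C
t=20: queue=[C,D,G] q_used=2 → run C
t=21: queue=[D,G] q_used=0 → run D
t=22: queue=[D,G] q_used=1 → run D
t=23: queue=[D,G] q_used=2 → run D
t=24: queue=[G] q_used=0 → run G
t=25: queue=[G] q_used=1 → run G
t=26: (idle)
t=27: (idle)
t=28: (idle)
t=29: (idle)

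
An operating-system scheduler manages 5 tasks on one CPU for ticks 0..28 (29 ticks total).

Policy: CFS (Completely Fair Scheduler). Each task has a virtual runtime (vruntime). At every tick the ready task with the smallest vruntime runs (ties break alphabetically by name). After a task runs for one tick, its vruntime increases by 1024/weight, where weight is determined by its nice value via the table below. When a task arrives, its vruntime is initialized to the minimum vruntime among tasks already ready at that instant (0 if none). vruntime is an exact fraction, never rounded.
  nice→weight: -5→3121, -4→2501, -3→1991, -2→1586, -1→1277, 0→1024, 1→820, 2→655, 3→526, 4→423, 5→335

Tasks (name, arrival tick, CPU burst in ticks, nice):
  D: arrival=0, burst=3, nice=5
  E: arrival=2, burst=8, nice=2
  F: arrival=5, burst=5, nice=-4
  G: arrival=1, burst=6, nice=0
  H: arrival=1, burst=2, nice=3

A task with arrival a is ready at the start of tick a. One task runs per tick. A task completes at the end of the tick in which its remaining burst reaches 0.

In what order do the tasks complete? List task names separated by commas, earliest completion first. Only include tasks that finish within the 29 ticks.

completion order = H, F, D, G, E

t=0: vr[D=0] → run D
t=1: vr[D=1024/335 G=1024/335 H=1024/335] → run D
t=2: vr[D=2048/335 E=1024/335 G=1024/335 H=1024/335] → run E
t=3: vr[D=2048/335 E=202752/43885 G=1024/335 H=1024/335] → run G
t=4: vr[D=2048/335 E=202752/43885 G=1359/335 H=1024/335] → run H
t=5: vr[D=2048/335 E=202752/43885 F=1359/335 G=1359/335 H=440832/88105] → run F
t=6: vr[D=2048/335 E=202752/43885 F=3741899/837835 G=1359/335 H=440832/88105] → run G
t=7: vr[D=2048/335 E=202752/43885 F=3741899/837835 G=1694/335 H=440832/88105] → run F
t=8: vr[D=2048/335 E=202752/43885 F=4084939/837835 G=1694/335 H=440832/88105] → run E
t=9: vr[D=2048/335 E=54272/8777 F=4084939/837835 G=1694/335 H=440832/88105] → run F
t=10: vr[D=2048/335 E=54272/8777 F=4427979/837835 G=1694/335 H=440832/88105] → run H
t=11: vr[D=2048/335 E=54272/8777 F=4427979/837835 G=1694/335] → run G
t=12: vr[D=2048/335 E=54272/8777 F=4427979/837835 G=2029/335] → run F
t=13: vr[D=2048/335 E=54272/8777 F=4771019/837835 G=2029/335] → run F
t=14: vr[D=2048/335 E=54272/8777 G=2029/335] → run G
t=15: vr[D=2048/335 E=54272/8777 G=2364/335] → run D
t=16: vr[E=54272/8777 G=2364/335] → run E
t=17: vr[E=339968/43885 G=2364/335] → run G
t=18: vr[E=339968/43885 G=2699/335] → run E
t=19: vr[E=408576/43885 G=2699/335] → run G
t=20: vr[E=408576/43885] → run E
t=21: vr[E=477184/43885] → run E
t=22: vr[E=545792/43885] → run E
t=23: vr[E=122880/8777] → run E
t=24: (idle)
t=25: (idle)
t=26: (idle)
t=27: (idle)
t=28: (idle)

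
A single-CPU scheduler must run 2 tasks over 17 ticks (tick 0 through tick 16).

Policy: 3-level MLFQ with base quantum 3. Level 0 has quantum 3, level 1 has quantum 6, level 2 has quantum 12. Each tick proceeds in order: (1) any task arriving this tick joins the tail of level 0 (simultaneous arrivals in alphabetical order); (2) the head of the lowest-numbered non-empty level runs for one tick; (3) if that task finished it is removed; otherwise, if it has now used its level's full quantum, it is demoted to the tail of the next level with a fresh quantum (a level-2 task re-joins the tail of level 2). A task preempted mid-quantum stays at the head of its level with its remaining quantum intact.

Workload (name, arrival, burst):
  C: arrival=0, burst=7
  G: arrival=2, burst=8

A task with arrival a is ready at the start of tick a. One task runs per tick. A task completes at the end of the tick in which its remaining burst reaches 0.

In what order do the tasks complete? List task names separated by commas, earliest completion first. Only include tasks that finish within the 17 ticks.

completion order = C, G

t=0: L0/L1/L2 = C/-/- → run C
t=1: L0/L1/L2 = C/-/- → run C
t=2: L0/L1/L2 = CG/-/- → run C
t=3: L0/L1/L2 = G/C/- → run G
t=4: L0/L1/L2 = G/C/- → run G
t=5: L0/L1/L2 = G/C/- → run G
t=6: L0/L1/L2 = -/CG/- → run C
t=7: L0/L1/L2 = -/CG/- → run C
t=8: L0/L1/L2 = -/CG/- → run C
t=9: L0/L1/L2 = -/CG/- → run C
t=10: L0/L1/L2 = -/G/- → run G
t=11: L0/L1/L2 = -/G/- → run G
t=12: L0/L1/L2 = -/G/- → run G
t=13: L0/L1/L2 = -/G/- → run G
t=14: L0/L1/L2 = -/G/- → run G
t=15: (idle)
t=16: (idle)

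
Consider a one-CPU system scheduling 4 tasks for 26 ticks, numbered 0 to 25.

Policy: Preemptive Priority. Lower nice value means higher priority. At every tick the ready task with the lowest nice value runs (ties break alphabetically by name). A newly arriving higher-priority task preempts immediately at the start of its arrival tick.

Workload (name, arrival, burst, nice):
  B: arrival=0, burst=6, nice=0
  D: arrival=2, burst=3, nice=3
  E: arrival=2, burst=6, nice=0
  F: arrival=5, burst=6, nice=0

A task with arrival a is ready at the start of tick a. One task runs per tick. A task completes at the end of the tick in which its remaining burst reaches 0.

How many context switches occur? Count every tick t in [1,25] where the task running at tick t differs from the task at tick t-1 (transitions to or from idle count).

t=0: ready={B} → run B
t=1: ready={B} → run B
t=2: ready={B,D,E} → run B
t=3: ready={B,D,E} → run B
t=4: ready={B,D,E} → run B
t=5: ready={B,D,E,F} → run B
t=6: ready={D,E,F} → run E
t=7: ready={D,E,F} → run E
t=8: ready={D,E,F} → run E
t=9: ready={D,E,F} → run E
t=10: ready={D,E,F} → run E
t=11: ready={D,E,F} → run E
t=12: ready={D,F} → run F
t=13: ready={D,F} → run F
t=14: ready={D,F} → run F
t=15: ready={D,F} → run F
t=16: ready={D,F} → run F
t=17: ready={D,F} → run F
t=18: ready={D} → run D
t=19: ready={D} → run D
t=20: ready={D} → run D
t=21: (idle)
t=22: (idle)
t=23: (idle)
t=24: (idle)
t=25: (idle)

context switches = 4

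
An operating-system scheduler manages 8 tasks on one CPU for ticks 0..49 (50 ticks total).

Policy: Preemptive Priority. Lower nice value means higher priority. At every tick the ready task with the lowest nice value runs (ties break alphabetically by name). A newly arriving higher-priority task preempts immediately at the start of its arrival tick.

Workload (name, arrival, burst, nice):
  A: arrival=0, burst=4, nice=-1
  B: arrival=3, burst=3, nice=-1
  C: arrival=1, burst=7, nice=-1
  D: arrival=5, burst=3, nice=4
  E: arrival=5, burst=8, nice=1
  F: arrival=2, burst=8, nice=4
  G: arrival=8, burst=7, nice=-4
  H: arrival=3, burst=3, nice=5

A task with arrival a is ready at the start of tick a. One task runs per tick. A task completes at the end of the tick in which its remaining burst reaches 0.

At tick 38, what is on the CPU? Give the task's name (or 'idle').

t=0: ready={A} → run A
t=1: ready={A,C} → run A
t=2: ready={A,C,F} → run A
t=3: ready={A,B,C,F,H} → run A
t=4: ready={B,C,F,H} → run B
t=5: ready={B,C,D,E,F,H} → run B
t=6: ready={B,C,D,E,F,H} → run B
t=7: ready={C,D,E,F,H} → run C
t=8: ready={C,D,E,F,G,H} → run G
t=9: ready={C,D,E,F,G,H} → run G
t=10: ready={C,D,E,F,G,H} → run G
t=11: ready={C,D,E,F,G,H} → run G
t=12: ready={C,D,E,F,G,H} → run G
t=13: ready={C,D,E,F,G,H} → run G
t=14: ready={C,D,E,F,G,H} → run G
t=15: ready={C,D,E,F,H} → run C
t=16: ready={C,D,E,F,H} → run C
t=17: ready={C,D,E,F,H} → run C
t=18: ready={C,D,E,F,H} → run C
t=19: ready={C,D,E,F,H} → run C
t=20: ready={C,D,E,F,H} → run C
t=21: ready={D,E,F,H} → run E
t=22: ready={D,E,F,H} → run E
t=23: ready={D,E,F,H} → run E
t=24: ready={D,E,F,H} → run E
t=25: ready={D,E,F,H} → run E
t=26: ready={D,E,F,H} → run E
t=27: ready={D,E,F,H} → run E
t=28: ready={D,E,F,H} → run E
t=29: ready={D,F,H} → run D
t=30: ready={D,F,H} → run D
t=31: ready={D,F,H} → run D
t=32: ready={F,H} → run F
t=33: ready={F,H} → run F
t=34: ready={F,H} → run F
t=35: ready={F,H} → run F
t=36: ready={F,H} → run F
t=37: ready={F,H} → run F
t=38: ready={F,H} → run F
t=39: ready={F,H} → run F
t=40: ready={H} → run H
t=41: ready={H} → run H
t=42: ready={H} → run H
t=43: (idle)
t=44: (idle)
t=45: (idle)
t=46: (idle)
t=47: (idle)
t=48: (idle)
t=49: (idle)

running at tick 38 = F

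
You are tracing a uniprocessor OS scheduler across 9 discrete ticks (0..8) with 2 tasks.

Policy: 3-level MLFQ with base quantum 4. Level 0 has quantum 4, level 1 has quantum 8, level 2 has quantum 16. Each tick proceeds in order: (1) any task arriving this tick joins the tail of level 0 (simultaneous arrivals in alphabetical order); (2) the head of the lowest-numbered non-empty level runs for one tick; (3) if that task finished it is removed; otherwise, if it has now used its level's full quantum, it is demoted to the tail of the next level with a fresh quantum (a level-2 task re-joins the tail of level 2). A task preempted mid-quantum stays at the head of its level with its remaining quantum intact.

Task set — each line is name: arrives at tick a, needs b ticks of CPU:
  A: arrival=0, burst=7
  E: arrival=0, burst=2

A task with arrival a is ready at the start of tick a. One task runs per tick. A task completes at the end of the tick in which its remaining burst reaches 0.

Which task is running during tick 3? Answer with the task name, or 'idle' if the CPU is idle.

t=0: L0/L1/L2 = AE/-/- → run A
t=1: L0/L1/L2 = AE/-/- → run A
t=2: L0/L1/L2 = AE/-/- → run A
t=3: L0/L1/L2 = AE/-/- → run A
t=4: L0/L1/L2 = E/A/- → run E
t=5: L0/L1/L2 = E/A/- → run E
t=6: L0/L1/L2 = -/A/- → run A
t=7: L0/L1/L2 = -/A/- → run A
t=8: L0/L1/L2 = -/A/- → run A

running at tick 3 = A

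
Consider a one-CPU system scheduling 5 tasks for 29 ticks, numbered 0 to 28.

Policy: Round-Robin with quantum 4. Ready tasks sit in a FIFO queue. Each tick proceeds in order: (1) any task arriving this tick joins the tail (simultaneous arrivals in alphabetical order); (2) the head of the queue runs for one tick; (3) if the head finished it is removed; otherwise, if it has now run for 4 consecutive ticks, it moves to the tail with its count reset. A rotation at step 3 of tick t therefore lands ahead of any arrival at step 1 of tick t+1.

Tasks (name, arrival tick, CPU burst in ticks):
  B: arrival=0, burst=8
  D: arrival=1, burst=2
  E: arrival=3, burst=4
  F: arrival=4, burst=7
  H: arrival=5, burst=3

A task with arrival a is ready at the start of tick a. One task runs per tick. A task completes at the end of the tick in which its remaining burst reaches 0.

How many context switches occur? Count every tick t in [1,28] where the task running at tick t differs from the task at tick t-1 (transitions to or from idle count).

context switches = 7

t=0: queue=[B] q_used=0 → run B
t=1: queue=[B,D] q_used=1 → run B
t=2: queue=[B,D] q_used=2 → run B
t=3: queue=[B,D,E] q_used=3 → run B
t=4: queue=[D,E,B,F] q_used=0 → run D
t=5: queue=[D,E,B,F,H] q_used=1 → run D
t=6: queue=[E,B,F,H] q_used=0 → run E
t=7: queue=[E,B,F,H] q_used=1 → run E
t=8: queue=[E,B,F,H] q_used=2 → run E
t=9: queue=[E,B,F,H] q_used=3 → run E
t=10: queue=[B,F,H] q_used=0 → run B
t=11: queue=[B,F,H] q_used=1 → run B
t=12: queue=[B,F,H] q_used=2 → run B
t=13: queue=[B,F,H] q_used=3 → run B
t=14: queue=[F,H] q_used=0 → run F
t=15: queue=[F,H] q_used=1 → run F
t=16: queue=[F,H] q_used=2 → run F
t=17: queue=[F,H] q_used=3 → run F
t=18: queue=[H,F] q_used=0 → run H
t=19: queue=[H,F] q_used=1 → run H
t=20: queue=[H,F] q_used=2 → run H
t=21: queue=[F] q_used=0 → run F
t=22: queue=[F] q_used=1 → run F
t=23: queue=[F] q_used=2 → run F
t=24: (idle)
t=25: (idle)
t=26: (idle)
t=27: (idle)
t=28: (idle)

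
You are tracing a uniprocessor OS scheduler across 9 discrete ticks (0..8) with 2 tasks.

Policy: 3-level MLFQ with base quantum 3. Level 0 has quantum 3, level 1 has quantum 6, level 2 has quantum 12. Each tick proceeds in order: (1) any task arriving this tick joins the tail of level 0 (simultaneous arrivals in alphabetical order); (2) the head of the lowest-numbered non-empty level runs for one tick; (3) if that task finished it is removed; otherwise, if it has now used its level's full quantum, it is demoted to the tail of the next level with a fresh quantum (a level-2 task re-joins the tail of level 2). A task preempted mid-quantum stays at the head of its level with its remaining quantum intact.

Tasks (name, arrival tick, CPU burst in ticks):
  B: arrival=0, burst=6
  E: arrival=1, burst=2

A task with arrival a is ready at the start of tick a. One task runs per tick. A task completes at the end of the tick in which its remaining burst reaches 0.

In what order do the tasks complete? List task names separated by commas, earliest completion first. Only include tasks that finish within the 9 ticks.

completion order = E, B

t=0: L0/L1/L2 = B/-/- → run B
t=1: L0/L1/L2 = BE/-/- → run B
t=2: L0/L1/L2 = BE/-/- → run B
t=3: L0/L1/L2 = E/B/- → run E
t=4: L0/L1/L2 = E/B/- → run E
t=5: L0/L1/L2 = -/B/- → run B
t=6: L0/L1/L2 = -/B/- → run B
t=7: L0/L1/L2 = -/B/- → run B
t=8: (idle)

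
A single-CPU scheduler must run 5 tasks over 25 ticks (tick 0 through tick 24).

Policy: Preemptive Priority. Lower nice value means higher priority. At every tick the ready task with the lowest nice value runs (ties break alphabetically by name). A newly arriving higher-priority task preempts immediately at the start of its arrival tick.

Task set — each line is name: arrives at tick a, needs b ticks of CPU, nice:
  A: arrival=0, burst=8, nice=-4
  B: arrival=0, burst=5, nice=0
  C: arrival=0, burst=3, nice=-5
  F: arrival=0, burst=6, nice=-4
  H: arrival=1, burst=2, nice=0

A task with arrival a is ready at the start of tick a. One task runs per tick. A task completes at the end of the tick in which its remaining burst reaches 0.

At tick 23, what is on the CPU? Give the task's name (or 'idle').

t=0: ready={A,B,C,F} → run C
t=1: ready={A,B,C,F,H} → run C
t=2: ready={A,B,C,F,H} → run C
t=3: ready={A,B,F,H} → run A
t=4: ready={A,B,F,H} → run A
t=5: ready={A,B,F,H} → run A
t=6: ready={A,B,F,H} → run A
t=7: ready={A,B,F,H} → run A
t=8: ready={A,B,F,H} → run A
t=9: ready={A,B,F,H} → run A
t=10: ready={A,B,F,H} → run A
t=11: ready={B,F,H} → run F
t=12: ready={B,F,H} → run F
t=13: ready={B,F,H} → run F
t=14: ready={B,F,H} → run F
t=15: ready={B,F,H} → run F
t=16: ready={B,F,H} → run F
t=17: ready={B,H} → run B
t=18: ready={B,H} → run B
t=19: ready={B,H} → run B
t=20: ready={B,H} → run B
t=21: ready={B,H} → run B
t=22: ready={H} → run H
t=23: ready={H} → run H
t=24: (idle)

running at tick 23 = H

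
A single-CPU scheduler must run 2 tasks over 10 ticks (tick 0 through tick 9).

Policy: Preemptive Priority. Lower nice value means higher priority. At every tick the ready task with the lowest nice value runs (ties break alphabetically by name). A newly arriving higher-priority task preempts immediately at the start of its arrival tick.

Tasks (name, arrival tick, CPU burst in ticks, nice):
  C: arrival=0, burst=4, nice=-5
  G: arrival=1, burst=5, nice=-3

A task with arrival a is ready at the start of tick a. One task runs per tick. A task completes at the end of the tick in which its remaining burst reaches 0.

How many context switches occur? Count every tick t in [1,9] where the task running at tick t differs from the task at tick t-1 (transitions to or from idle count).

t=0: ready={C} → run C
t=1: ready={C,G} → run C
t=2: ready={C,G} → run C
t=3: ready={C,G} → run C
t=4: ready={G} → run G
t=5: ready={G} → run G
t=6: ready={G} → run G
t=7: ready={G} → run G
t=8: ready={G} → run G
t=9: (idle)

context switches = 2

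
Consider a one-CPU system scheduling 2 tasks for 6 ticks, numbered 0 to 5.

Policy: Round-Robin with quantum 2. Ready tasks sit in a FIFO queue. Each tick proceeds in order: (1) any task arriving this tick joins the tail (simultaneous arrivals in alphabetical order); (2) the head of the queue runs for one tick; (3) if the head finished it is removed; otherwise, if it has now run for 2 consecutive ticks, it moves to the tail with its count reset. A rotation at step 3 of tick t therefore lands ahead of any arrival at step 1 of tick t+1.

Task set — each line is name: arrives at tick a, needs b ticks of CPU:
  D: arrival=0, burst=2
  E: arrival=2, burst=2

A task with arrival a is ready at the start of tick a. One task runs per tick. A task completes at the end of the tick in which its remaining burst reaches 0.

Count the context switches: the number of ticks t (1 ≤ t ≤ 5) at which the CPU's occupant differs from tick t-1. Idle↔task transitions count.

t=0: queue=[D] q_used=0 → run D
t=1: queue=[D] q_used=1 → run D
t=2: queue=[E] q_used=0 → run E
t=3: queue=[E] q_used=1 → run E
t=4: (idle)
t=5: (idle)

context switches = 2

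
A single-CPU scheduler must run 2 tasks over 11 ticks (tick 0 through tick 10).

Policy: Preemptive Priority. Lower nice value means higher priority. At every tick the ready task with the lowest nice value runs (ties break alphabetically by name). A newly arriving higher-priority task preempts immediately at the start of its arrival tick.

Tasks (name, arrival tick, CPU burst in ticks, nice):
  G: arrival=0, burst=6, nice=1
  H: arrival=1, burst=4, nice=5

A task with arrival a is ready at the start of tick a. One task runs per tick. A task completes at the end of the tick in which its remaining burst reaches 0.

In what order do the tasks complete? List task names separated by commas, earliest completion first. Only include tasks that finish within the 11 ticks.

t=0: ready={G} → run G
t=1: ready={G,H} → run G
t=2: ready={G,H} → run G
t=3: ready={G,H} → run G
t=4: ready={G,H} → run G
t=5: ready={G,H} → run G
t=6: ready={H} → run H
t=7: ready={H} → run H
t=8: ready={H} → run H
t=9: ready={H} → run H
t=10: (idle)

completion order = G, H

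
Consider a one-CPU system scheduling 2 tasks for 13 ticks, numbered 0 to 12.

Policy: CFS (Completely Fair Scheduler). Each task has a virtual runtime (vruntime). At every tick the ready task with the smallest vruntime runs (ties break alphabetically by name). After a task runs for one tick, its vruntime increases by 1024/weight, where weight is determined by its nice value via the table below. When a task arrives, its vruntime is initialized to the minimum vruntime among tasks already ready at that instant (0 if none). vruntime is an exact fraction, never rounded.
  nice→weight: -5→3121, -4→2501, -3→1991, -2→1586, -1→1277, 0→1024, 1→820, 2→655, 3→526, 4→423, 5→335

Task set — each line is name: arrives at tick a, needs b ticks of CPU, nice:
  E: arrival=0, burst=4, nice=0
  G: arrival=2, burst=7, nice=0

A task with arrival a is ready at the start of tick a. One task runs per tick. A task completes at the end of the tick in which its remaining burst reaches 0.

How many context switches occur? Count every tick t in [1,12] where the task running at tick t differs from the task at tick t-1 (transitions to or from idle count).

context switches = 4

t=0: vr[E=0] → run E
t=1: vr[E=1] → run E
t=2: vr[E=2 G=2] → run E
t=3: vr[E=3 G=2] → run G
t=4: vr[E=3 G=3] → run E
t=5: vr[G=3] → run G
t=6: vr[G=4] → run G
t=7: vr[G=5] → run G
t=8: vr[G=6] → run G
t=9: vr[G=7] → run G
t=10: vr[G=8] → run G
t=11: (idle)
t=12: (idle)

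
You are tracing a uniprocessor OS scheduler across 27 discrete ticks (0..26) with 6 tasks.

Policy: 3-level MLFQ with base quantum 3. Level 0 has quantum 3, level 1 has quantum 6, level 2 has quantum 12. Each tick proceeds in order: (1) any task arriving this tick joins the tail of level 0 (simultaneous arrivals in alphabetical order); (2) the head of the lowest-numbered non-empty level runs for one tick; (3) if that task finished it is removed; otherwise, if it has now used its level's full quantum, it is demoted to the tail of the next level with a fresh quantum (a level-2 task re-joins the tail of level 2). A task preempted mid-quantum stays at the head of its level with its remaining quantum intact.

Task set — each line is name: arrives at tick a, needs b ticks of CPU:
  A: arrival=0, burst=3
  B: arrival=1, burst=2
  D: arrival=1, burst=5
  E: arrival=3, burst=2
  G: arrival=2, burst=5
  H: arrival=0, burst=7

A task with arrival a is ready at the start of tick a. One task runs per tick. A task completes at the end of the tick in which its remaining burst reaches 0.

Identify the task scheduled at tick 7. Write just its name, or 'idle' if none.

t=0: L0/L1/L2 = AH/-/- → run A
t=1: L0/L1/L2 = AHBD/-/- → run A
t=2: L0/L1/L2 = AHBDG/-/- → run A
t=3: L0/L1/L2 = HBDGE/-/- → run H
t=4: L0/L1/L2 = HBDGE/-/- → run H
t=5: L0/L1/L2 = HBDGE/-/- → run H
t=6: L0/L1/L2 = BDGE/H/- → run B
t=7: L0/L1/L2 = BDGE/H/- → run B
t=8: L0/L1/L2 = DGE/H/- → run D
t=9: L0/L1/L2 = DGE/H/- → run D
t=10: L0/L1/L2 = DGE/H/- → run D
t=11: L0/L1/L2 = GE/HD/- → run G
t=12: L0/L1/L2 = GE/HD/- → run G
t=13: L0/L1/L2 = GE/HD/- → run G
t=14: L0/L1/L2 = E/HDG/- → run E
t=15: L0/L1/L2 = E/HDG/- → run E
t=16: L0/L1/L2 = -/HDG/- → run H
t=17: L0/L1/L2 = -/HDG/- → run H
t=18: L0/L1/L2 = -/HDG/- → run H
t=19: L0/L1/L2 = -/HDG/- → run H
t=20: L0/L1/L2 = -/DG/- → run D
t=21: L0/L1/L2 = -/DG/- → run D
t=22: L0/L1/L2 = -/G/- → run G
t=23: L0/L1/L2 = -/G/- → run G
t=24: (idle)
t=25: (idle)
t=26: (idle)

running at tick 7 = B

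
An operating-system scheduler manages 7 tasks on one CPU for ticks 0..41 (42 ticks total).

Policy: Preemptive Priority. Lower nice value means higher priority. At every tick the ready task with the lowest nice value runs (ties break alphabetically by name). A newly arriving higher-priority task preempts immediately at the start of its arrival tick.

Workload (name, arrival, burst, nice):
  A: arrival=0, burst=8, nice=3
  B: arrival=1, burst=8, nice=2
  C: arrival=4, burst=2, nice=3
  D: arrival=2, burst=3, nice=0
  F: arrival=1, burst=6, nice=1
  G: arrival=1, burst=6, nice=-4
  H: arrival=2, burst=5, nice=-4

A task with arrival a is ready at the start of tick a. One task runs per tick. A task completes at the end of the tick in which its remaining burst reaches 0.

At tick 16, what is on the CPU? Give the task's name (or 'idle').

t=0: ready={A} → run A
t=1: ready={A,B,F,G} → run G
t=2: ready={A,B,D,F,G,H} → run G
t=3: ready={A,B,D,F,G,H} → run G
t=4: ready={A,B,C,D,F,G,H} → run G
t=5: ready={A,B,C,D,F,G,H} → run G
t=6: ready={A,B,C,D,F,G,H} → run G
t=7: ready={A,B,C,D,F,H} → run H
t=8: ready={A,B,C,D,F,H} → run H
t=9: ready={A,B,C,D,F,H} → run H
t=10: ready={A,B,C,D,F,H} → run H
t=11: ready={A,B,C,D,F,H} → run H
t=12: ready={A,B,C,D,F} → run D
t=13: ready={A,B,C,D,F} → run D
t=14: ready={A,B,C,D,F} → run D
t=15: ready={A,B,C,F} → run F
t=16: ready={A,B,C,F} → run F
t=17: ready={A,B,C,F} → run F
t=18: ready={A,B,C,F} → run F
t=19: ready={A,B,C,F} → run F
t=20: ready={A,B,C,F} → run F
t=21: ready={A,B,C} → run B
t=22: ready={A,B,C} → run B
t=23: ready={A,B,C} → run B
t=24: ready={A,B,C} → run B
t=25: ready={A,B,C} → run B
t=26: ready={A,B,C} → run B
t=27: ready={A,B,C} → run B
t=28: ready={A,B,C} → run B
t=29: ready={A,C} → run A
t=30: ready={A,C} → run A
t=31: ready={A,C} → run A
t=32: ready={A,C} → run A
t=33: ready={A,C} → run A
t=34: ready={A,C} → run A
t=35: ready={A,C} → run A
t=36: ready={C} → run C
t=37: ready={C} → run C
t=38: (idle)
t=39: (idle)
t=40: (idle)
t=41: (idle)

running at tick 16 = F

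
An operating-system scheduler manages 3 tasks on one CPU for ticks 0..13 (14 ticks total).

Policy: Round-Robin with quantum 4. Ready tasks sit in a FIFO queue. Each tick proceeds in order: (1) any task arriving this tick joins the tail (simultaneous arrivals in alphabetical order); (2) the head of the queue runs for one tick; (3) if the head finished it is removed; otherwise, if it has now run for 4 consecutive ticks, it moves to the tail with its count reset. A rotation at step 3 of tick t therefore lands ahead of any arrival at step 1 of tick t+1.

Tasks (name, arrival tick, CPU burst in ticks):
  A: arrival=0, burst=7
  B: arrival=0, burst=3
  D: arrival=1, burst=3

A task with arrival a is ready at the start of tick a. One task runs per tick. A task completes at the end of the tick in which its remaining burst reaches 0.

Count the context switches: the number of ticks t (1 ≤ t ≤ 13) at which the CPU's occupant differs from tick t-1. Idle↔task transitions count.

t=0: queue=[A,B] q_used=0 → run A
t=1: queue=[A,B,D] q_used=1 → run A
t=2: queue=[A,B,D] q_used=2 → run A
t=3: queue=[A,B,D] q_used=3 → run A
t=4: queue=[B,D,A] q_used=0 → run B
t=5: queue=[B,D,A] q_used=1 → run B
t=6: queue=[B,D,A] q_used=2 → run B
t=7: queue=[D,A] q_used=0 → run D
t=8: queue=[D,A] q_used=1 → run D
t=9: queue=[D,A] q_used=2 → run D
t=10: queue=[A] q_used=0 → run A
t=11: queue=[A] q_used=1 → run A
t=12: queue=[A] q_used=2 → run A
t=13: (idle)

context switches = 4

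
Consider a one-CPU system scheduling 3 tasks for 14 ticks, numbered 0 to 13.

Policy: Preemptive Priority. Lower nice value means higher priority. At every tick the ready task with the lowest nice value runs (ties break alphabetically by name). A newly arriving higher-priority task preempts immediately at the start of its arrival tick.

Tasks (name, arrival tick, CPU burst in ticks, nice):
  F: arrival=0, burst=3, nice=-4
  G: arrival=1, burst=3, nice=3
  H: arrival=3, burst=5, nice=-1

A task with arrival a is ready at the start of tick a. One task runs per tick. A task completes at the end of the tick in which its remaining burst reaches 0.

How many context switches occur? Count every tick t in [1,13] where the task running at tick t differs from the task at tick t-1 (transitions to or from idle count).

context switches = 3

t=0: ready={F} → run F
t=1: ready={F,G} → run F
t=2: ready={F,G} → run F
t=3: ready={G,H} → run H
t=4: ready={G,H} → run H
t=5: ready={G,H} → run H
t=6: ready={G,H} → run H
t=7: ready={G,H} → run H
t=8: ready={G} → run G
t=9: ready={G} → run G
t=10: ready={G} → run G
t=11: (idle)
t=12: (idle)
t=13: (idle)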